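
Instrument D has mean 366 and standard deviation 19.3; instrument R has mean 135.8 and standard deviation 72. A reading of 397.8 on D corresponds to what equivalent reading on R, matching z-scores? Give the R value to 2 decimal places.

R = 254.43

z = (397.8 − 366)/19.3 ≈ 1.6477.
R = 135.8 + z·72 = 135.8 + (397.8 − 366)·72/19.3 ≈ 254.43.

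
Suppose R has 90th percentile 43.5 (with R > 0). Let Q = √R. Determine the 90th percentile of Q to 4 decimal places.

√R is increasing, so P_{90}(Q) = g(P_{90}(R)) ≈ 6.5955.

90th percentile of Q = 6.5955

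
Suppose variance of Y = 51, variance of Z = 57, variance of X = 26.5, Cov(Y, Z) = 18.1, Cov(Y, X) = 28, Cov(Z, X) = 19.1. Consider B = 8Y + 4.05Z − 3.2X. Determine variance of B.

variance of B = a²·variance of Y + b²·variance of Z + c²·variance of X + 2ab·Cov(Y, Z) + 2ac·Cov(Y, X) + 2bc·Cov(Z, X), with a = 8, b = 4.05, c = -3.2.
= 3264 + 934.9425 + 271.36 + 1172.88 + (-1433.6) + (-495.072)
= 3714.5105.

variance of B = 3714.5105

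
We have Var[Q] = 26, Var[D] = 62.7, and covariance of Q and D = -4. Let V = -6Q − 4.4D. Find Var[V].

Var[V] = 1938.672

Var[V] = a²·Var[Q] + b²·Var[D] + 2ab·covariance of Q and D with a = -6, b = -4.4.
= (-6)²·26 + (-4.4)²·62.7 + 2·(-6)·(-4.4)·(-4)
= 936 + 1213.872 + (-211.2) = 1938.672.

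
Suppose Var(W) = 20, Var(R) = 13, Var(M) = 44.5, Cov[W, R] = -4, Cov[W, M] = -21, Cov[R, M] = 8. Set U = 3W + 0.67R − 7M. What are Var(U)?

Var(U) = a²·Var(W) + b²·Var(R) + c²·Var(M) + 2ab·Cov[W, R] + 2ac·Cov[W, M] + 2bc·Cov[R, M], with a = 3, b = 0.67, c = -7.
= 180 + 5.8357 + 2180.5 + (-16.08) + 882 + (-75.04)
= 3157.2157.

Var(U) = 3157.2157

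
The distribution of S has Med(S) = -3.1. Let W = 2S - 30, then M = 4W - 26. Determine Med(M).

Med(W) = 2·(-3.1) + (-30) = -36.2.
Med(M) = 4·(-36.2) + (-26) = -170.8.

Med(M) = -170.8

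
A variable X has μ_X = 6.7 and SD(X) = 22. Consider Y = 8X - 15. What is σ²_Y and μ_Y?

σ²_Y = 30976, μ_Y = 38.6

Y = 8X - 15 is linear with a = 8, b = -15.
σ²_X = 22² = 484.
σ²_Y = a²·σ²_X = 8²·484 = 30976 (the additive constant -15 does not affect variance).
μ_Y = a·μ_X + b = 8·6.7 + (-15) = 38.6.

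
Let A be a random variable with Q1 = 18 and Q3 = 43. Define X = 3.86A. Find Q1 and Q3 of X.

Q1(X) = 69.48, Q3(X) = 165.98

a = 3.86 > 0: Q1(X) = a·Q1(A)+b = 69.48, Q3(X) = a·Q3(A)+b = 165.98.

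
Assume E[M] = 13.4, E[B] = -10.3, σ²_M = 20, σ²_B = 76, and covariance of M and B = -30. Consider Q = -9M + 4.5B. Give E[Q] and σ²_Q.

E[Q] = (-9)·E[M] + 4.5·E[B] = (-9)·13.4 + 4.5·(-10.3) = -166.95.
σ²_Q = a²·σ²_M + b²·σ²_B + 2ab·covariance of M and B with a = -9, b = 4.5.
= (-9)²·20 + 4.5²·76 + 2·(-9)·4.5·(-30)
= 1620 + 1539 + 2430 = 5589.

E[Q] = -166.95, σ²_Q = 5589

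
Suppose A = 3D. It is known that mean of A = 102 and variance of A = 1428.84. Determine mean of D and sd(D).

From A = 3D: mean of A = a·mean of D + b, so mean of D = (mean of A − b)/a = (102 − 0)/3 = 34.
sd(A) = √1428.84 = 37.8.
sd(A) = |a|·sd(D), so sd(D) = 37.8/|3| = 12.6.

mean of D = 34, sd(D) = 12.6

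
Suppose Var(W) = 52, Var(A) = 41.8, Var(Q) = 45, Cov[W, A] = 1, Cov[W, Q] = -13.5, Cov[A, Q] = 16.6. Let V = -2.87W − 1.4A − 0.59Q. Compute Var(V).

Var(V) = 515.6514

Var(V) = a²·Var(W) + b²·Var(A) + c²·Var(Q) + 2ab·Cov[W, A] + 2ac·Cov[W, Q] + 2bc·Cov[A, Q], with a = -2.87, b = -1.4, c = -0.59.
= 428.3188 + 81.928 + 15.6645 + 8.036 + (-45.7191) + 27.4232
= 515.6514.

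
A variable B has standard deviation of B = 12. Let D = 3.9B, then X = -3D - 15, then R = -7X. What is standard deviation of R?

standard deviation of R = 982.8

standard deviation of D = |3.9|·12 = 46.8.
standard deviation of X = |-3|·46.8 = 140.4.
standard deviation of R = |-7|·140.4 = 982.8.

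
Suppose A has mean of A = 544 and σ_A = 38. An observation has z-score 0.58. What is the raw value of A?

A = mean of A + z·σ_A = 544 + 0.58·38 = 566.04.

A = 566.04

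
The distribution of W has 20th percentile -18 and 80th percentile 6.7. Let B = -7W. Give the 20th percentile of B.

20th percentile of B = -46.9

Since a = -7 < 0 the transformation is decreasing, reversing order: the 20th percentile of B corresponds to the 80th percentile of W.
So P_{20}(B) = a·P_{80}(W) + b = (-7)·6.7 = -46.9.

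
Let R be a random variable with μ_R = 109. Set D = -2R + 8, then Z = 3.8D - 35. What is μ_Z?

μ_D = (-2)·109 + 8 = -210.
μ_Z = 3.8·(-210) + (-35) = -833.

μ_Z = -833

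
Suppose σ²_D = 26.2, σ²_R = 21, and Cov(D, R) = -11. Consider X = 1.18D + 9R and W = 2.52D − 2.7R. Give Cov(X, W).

By bilinearity, Cov(X, W) = ac·σ²_D + bd·σ²_R + (ad+bc)·Cov(D, R), with a=1.18, b=9, c=2.52, d=-2.7.
ac·σ²_D = 1.18·2.52·26.2 = 77.90832
bd·σ²_R = 9·(-2.7)·21 = -510.3
(ad+bc)·Cov(D, R) = (19.494)·(-11) = -214.434
Cov(X, W) = 77.90832 + (-510.3) + (-214.434) = -646.82568.

Cov(X, W) = -646.82568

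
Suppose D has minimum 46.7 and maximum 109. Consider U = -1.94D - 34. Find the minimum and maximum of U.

a = -1.94 < 0, so order reverses: min(U) = a·max(D)+b = (-1.94)·109 + (-34) = -245.46; max(U) = a·min(D)+b = (-1.94)·46.7 + (-34) = -124.598.

min(U) = -245.46, max(U) = -124.598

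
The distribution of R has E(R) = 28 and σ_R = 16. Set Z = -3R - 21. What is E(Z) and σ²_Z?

Z = -3R - 21 is linear with a = -3, b = -21.
E(Z) = a·E(R) + b = (-3)·28 + (-21) = -105.
σ²_R = 16² = 256.
σ²_Z = a²·σ²_R = (-3)²·256 = 2304 (the additive constant -21 does not affect variance).

E(Z) = -105, σ²_Z = 2304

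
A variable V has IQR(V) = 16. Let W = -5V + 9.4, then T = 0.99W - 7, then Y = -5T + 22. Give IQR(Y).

IQR(W) = |-5|·16 = 80.
IQR(T) = |0.99|·80 = 79.2.
IQR(Y) = |-5|·79.2 = 396.

IQR(Y) = 396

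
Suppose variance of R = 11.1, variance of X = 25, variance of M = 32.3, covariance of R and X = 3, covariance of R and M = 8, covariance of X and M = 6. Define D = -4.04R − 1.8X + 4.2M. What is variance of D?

variance of D = 513.36576

variance of D = a²·variance of R + b²·variance of X + c²·variance of M + 2ab·covariance of R and X + 2ac·covariance of R and M + 2bc·covariance of X and M, with a = -4.04, b = -1.8, c = 4.2.
= 181.16976 + 81 + 569.772 + 43.632 + (-271.488) + (-90.72)
= 513.36576.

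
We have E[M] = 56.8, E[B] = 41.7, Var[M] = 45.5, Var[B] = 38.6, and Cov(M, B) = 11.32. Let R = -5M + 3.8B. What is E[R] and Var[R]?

E[R] = (-5)·E[M] + 3.8·E[B] = (-5)·56.8 + 3.8·41.7 = -125.54.
Var[R] = a²·Var[M] + b²·Var[B] + 2ab·Cov(M, B) with a = -5, b = 3.8.
= (-5)²·45.5 + 3.8²·38.6 + 2·(-5)·3.8·11.32
= 1137.5 + 557.384 + (-430.16) = 1264.724.

E[R] = -125.54, Var[R] = 1264.724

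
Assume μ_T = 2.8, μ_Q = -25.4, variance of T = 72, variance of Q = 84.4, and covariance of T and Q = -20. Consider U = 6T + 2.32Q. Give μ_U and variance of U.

μ_U = 6·μ_T + 2.32·μ_Q = 6·2.8 + 2.32·(-25.4) = -42.128.
variance of U = a²·variance of T + b²·variance of Q + 2ab·covariance of T and Q with a = 6, b = 2.32.
= 6²·72 + 2.32²·84.4 + 2·6·2.32·(-20)
= 2592 + 454.27456 + (-556.8) = 2489.47456.

μ_U = -42.128, variance of U = 2489.47456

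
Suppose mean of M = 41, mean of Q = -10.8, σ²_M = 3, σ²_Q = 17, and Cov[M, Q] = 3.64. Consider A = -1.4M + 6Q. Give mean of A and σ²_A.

mean of A = -122.2, σ²_A = 556.728

mean of A = (-1.4)·mean of M + 6·mean of Q = (-1.4)·41 + 6·(-10.8) = -122.2.
σ²_A = a²·σ²_M + b²·σ²_Q + 2ab·Cov[M, Q] with a = -1.4, b = 6.
= (-1.4)²·3 + 6²·17 + 2·(-1.4)·6·3.64
= 5.88 + 612 + (-61.152) = 556.728.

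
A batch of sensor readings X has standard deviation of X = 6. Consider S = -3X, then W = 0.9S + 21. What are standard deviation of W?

standard deviation of S = |-3|·6 = 18.
standard deviation of W = |0.9|·18 = 16.2.

standard deviation of W = 16.2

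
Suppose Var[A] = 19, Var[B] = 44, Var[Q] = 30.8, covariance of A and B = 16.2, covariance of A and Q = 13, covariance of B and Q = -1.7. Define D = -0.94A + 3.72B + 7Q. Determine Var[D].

Var[D] = 1761.96568

Var[D] = a²·Var[A] + b²·Var[B] + c²·Var[Q] + 2ab·covariance of A and B + 2ac·covariance of A and Q + 2bc·covariance of B and Q, with a = -0.94, b = 3.72, c = 7.
= 16.7884 + 608.8896 + 1509.2 + (-113.29632) + (-171.08) + (-88.536)
= 1761.96568.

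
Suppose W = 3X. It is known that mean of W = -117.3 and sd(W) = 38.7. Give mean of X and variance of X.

mean of X = -39.1, variance of X = 166.41

From W = 3X: mean of W = a·mean of X + b, so mean of X = (mean of W − b)/a = (-117.3 − 0)/3 = -39.1.
variance of W = 38.7² = 1497.69.
variance of W = a²·variance of X, so variance of X = 1497.69/3² = 166.41.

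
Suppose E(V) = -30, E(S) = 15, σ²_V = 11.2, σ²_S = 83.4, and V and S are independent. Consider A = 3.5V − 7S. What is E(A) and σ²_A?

E(A) = -210, σ²_A = 4223.8

E(A) = 3.5·E(V) + (-7)·E(S) = 3.5·(-30) + (-7)·15 = -210.
σ²_A = a²·σ²_V + b²·σ²_S + 2ab·covariance of V and S with a = 3.5, b = -7.
Independence gives covariance of V and S = 0.
= 3.5²·11.2 + (-7)²·83.4 + 2·3.5·(-7)·0
= 137.2 + 4086.6 + 0 = 4223.8.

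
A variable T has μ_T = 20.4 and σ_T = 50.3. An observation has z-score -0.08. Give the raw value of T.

T = 16.376

T = μ_T + z·σ_T = 20.4 + (-0.08)·50.3 = 16.376.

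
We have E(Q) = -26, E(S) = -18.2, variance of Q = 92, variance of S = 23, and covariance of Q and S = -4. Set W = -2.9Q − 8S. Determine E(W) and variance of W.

E(W) = (-2.9)·E(Q) + (-8)·E(S) = (-2.9)·(-26) + (-8)·(-18.2) = 221.
variance of W = a²·variance of Q + b²·variance of S + 2ab·covariance of Q and S with a = -2.9, b = -8.
= (-2.9)²·92 + (-8)²·23 + 2·(-2.9)·(-8)·(-4)
= 773.72 + 1472 + (-185.6) = 2060.12.

E(W) = 221, variance of W = 2060.12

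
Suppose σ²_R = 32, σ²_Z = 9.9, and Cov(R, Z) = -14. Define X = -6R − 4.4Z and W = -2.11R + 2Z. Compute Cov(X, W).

Cov(X, W) = 356.024

By bilinearity, Cov(X, W) = ac·σ²_R + bd·σ²_Z + (ad+bc)·Cov(R, Z), with a=-6, b=-4.4, c=-2.11, d=2.
ac·σ²_R = (-6)·(-2.11)·32 = 405.12
bd·σ²_Z = (-4.4)·2·9.9 = -87.12
(ad+bc)·Cov(R, Z) = (-2.716)·(-14) = 38.024
Cov(X, W) = 405.12 + (-87.12) + 38.024 = 356.024.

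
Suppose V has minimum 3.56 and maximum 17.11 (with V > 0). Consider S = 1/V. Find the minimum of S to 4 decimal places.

1/V is decreasing on this domain, so min(S) comes from max(V) = 17.11: min(S) = 1/(17.11) ≈ 0.0584.

min(S) = 0.0584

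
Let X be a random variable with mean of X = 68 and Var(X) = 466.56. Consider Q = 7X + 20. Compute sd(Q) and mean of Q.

sd(Q) = 151.2, mean of Q = 496

Q = 7X + 20 is linear with a = 7, b = 20.
sd(X) = √466.56 = 21.6.
sd(Q) = |a|·sd(X) = |7|·21.6 = 151.2.
mean of Q = a·mean of X + b = 7·68 + 20 = 496.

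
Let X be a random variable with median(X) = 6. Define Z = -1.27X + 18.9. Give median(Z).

median(Z) = 11.28

A linear map preserves order up to sign, so median(Z) = a·median(X) + b = (-1.27)·6 + 18.9 = 11.28.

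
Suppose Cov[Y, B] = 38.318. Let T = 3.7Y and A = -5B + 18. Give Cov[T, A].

Cov[T, A] = a·c·Cov[Y, B] = 3.7·(-5)·38.318 = -708.883. Additive constants drop out.

Cov[T, A] = -708.883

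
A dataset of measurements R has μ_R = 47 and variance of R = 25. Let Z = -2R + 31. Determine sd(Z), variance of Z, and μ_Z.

sd(Z) = 10, variance of Z = 100, μ_Z = -63

Z = -2R + 31 is linear with a = -2, b = 31.
sd(R) = √25 = 5.
sd(Z) = |a|·sd(R) = |-2|·5 = 10.
variance of Z = a²·variance of R = (-2)²·25 = 100 (the additive constant 31 does not affect variance).
μ_Z = a·μ_R + b = (-2)·47 + 31 = -63.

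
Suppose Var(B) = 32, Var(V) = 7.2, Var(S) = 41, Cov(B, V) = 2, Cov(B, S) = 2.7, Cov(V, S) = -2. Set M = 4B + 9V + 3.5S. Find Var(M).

Var(M) = 1691.05

Var(M) = a²·Var(B) + b²·Var(V) + c²·Var(S) + 2ab·Cov(B, V) + 2ac·Cov(B, S) + 2bc·Cov(V, S), with a = 4, b = 9, c = 3.5.
= 512 + 583.2 + 502.25 + 144 + 75.6 + (-126)
= 1691.05.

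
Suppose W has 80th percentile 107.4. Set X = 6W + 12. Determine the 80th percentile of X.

Since a = 6 > 0 the transformation is increasing, so the 80th percentile of X = a·(P_{80} of W) + b = 6·107.4 + 12 = 656.4.

80th percentile of X = 656.4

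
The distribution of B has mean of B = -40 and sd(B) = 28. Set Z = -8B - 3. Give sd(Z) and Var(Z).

Z = -8B - 3 is linear with a = -8, b = -3.
sd(Z) = |a|·sd(B) = |-8|·28 = 224.
Var(B) = 28² = 784.
Var(Z) = a²·Var(B) = (-8)²·784 = 50176 (the additive constant -3 does not affect variance).

sd(Z) = 224, Var(Z) = 50176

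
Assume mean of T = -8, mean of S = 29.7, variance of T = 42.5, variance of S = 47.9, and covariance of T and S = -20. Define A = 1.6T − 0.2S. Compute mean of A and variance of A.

mean of A = -18.74, variance of A = 123.516

mean of A = 1.6·mean of T + (-0.2)·mean of S = 1.6·(-8) + (-0.2)·29.7 = -18.74.
variance of A = a²·variance of T + b²·variance of S + 2ab·covariance of T and S with a = 1.6, b = -0.2.
= 1.6²·42.5 + (-0.2)²·47.9 + 2·1.6·(-0.2)·(-20)
= 108.8 + 1.916 + 12.8 = 123.516.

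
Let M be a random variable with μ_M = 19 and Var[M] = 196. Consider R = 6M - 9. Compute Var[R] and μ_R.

R = 6M - 9 is linear with a = 6, b = -9.
Var[R] = a²·Var[M] = 6²·196 = 7056 (the additive constant -9 does not affect variance).
μ_R = a·μ_M + b = 6·19 + (-9) = 105.

Var[R] = 7056, μ_R = 105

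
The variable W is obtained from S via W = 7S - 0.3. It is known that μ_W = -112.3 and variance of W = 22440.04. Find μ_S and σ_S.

From W = 7S - 0.3: μ_W = a·μ_S + b, so μ_S = (μ_W − b)/a = (-112.3 − (-0.3))/7 = -16.
σ_W = √22440.04 = 149.8.
σ_W = |a|·σ_S, so σ_S = 149.8/|7| = 21.4.

μ_S = -16, σ_S = 21.4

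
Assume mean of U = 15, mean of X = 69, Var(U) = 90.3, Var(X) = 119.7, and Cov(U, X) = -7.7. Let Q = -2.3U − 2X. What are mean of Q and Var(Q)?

mean of Q = -172.5, Var(Q) = 885.647

mean of Q = (-2.3)·mean of U + (-2)·mean of X = (-2.3)·15 + (-2)·69 = -172.5.
Var(Q) = a²·Var(U) + b²·Var(X) + 2ab·Cov(U, X) with a = -2.3, b = -2.
= (-2.3)²·90.3 + (-2)²·119.7 + 2·(-2.3)·(-2)·(-7.7)
= 477.687 + 478.8 + (-70.84) = 885.647.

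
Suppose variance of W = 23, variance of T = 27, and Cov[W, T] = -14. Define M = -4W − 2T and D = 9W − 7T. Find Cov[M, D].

Cov[M, D] = -590

By bilinearity, Cov[M, D] = ac·variance of W + bd·variance of T + (ad+bc)·Cov[W, T], with a=-4, b=-2, c=9, d=-7.
ac·variance of W = (-4)·9·23 = -828
bd·variance of T = (-2)·(-7)·27 = 378
(ad+bc)·Cov[W, T] = (10)·(-14) = -140
Cov[M, D] = -828 + 378 + (-140) = -590.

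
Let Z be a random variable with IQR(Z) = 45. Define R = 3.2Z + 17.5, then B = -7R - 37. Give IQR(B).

IQR(B) = 1008

IQR(R) = |3.2|·45 = 144.
IQR(B) = |-7|·144 = 1008.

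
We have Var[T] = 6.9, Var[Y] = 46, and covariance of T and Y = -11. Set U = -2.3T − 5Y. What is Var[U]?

Var[U] = 933.501

Var[U] = a²·Var[T] + b²·Var[Y] + 2ab·covariance of T and Y with a = -2.3, b = -5.
= (-2.3)²·6.9 + (-5)²·46 + 2·(-2.3)·(-5)·(-11)
= 36.501 + 1150 + (-253) = 933.501.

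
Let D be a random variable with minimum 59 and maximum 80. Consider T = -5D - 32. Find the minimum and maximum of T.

a = -5 < 0, so order reverses: min(T) = a·max(D)+b = (-5)·80 + (-32) = -432; max(T) = a·min(D)+b = (-5)·59 + (-32) = -327.

min(T) = -432, max(T) = -327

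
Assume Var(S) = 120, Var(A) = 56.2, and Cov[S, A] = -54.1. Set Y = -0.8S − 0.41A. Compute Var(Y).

Var(Y) = 50.75762

Var(Y) = a²·Var(S) + b²·Var(A) + 2ab·Cov[S, A] with a = -0.8, b = -0.41.
= (-0.8)²·120 + (-0.41)²·56.2 + 2·(-0.8)·(-0.41)·(-54.1)
= 76.8 + 9.44722 + (-35.4896) = 50.75762.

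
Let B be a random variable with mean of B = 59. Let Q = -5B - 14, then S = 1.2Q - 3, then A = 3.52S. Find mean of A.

mean of Q = (-5)·59 + (-14) = -309.
mean of S = 1.2·(-309) + (-3) = -373.8.
mean of A = 3.52·(-373.8) = -1315.776.

mean of A = -1315.776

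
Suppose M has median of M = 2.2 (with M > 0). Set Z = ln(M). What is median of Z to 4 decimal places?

ln(M) is monotone on this domain, so median of Z = ln(2.2) ≈ 0.7885.

median of Z = 0.7885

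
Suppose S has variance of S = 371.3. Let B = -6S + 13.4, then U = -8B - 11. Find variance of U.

variance of U = 855475.2

variance of B = (-6)²·371.3 = 13366.8.
variance of U = (-8)²·13366.8 = 855475.2.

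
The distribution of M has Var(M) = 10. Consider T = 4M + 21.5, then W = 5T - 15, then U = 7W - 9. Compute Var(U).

Var(U) = 196000

Var(T) = 4²·10 = 160.
Var(W) = 5²·160 = 4000.
Var(U) = 7²·4000 = 196000.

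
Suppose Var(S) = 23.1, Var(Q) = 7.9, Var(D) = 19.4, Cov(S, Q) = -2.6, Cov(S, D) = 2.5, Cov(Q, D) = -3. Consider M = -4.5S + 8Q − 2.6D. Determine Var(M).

Var(M) = 1475.019

Var(M) = a²·Var(S) + b²·Var(Q) + c²·Var(D) + 2ab·Cov(S, Q) + 2ac·Cov(S, D) + 2bc·Cov(Q, D), with a = -4.5, b = 8, c = -2.6.
= 467.775 + 505.6 + 131.144 + 187.2 + 58.5 + 124.8
= 1475.019.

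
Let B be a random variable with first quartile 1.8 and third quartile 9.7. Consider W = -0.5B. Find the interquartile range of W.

IQR(W) = 3.95

IQR of B = Q3 − Q1 = 9.7 − 1.8 = 7.9.
Under W = aB + b, IQR(W) = |a|·IQR(B) = |-0.5|·7.9 = 3.95 (shifts cancel; spread scales by |a|).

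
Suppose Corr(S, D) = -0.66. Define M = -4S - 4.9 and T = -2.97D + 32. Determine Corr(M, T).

Linear rescalings preserve correlation up to sign; here the slopes -4 and -2.97 have the same sign, so Corr(M, T) = Corr(S, D) = -0.66.

Corr(M, T) = -0.66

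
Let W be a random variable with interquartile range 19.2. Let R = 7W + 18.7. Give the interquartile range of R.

IQR(R) = 134.4

Under R = aW + b, IQR(R) = |a|·IQR(W) = |7|·19.2 = 134.4 (shifts cancel; spread scales by |a|).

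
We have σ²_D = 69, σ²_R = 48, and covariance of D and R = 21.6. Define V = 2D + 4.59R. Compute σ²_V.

σ²_V = 1683.8448

σ²_V = a²·σ²_D + b²·σ²_R + 2ab·covariance of D and R with a = 2, b = 4.59.
= 2²·69 + 4.59²·48 + 2·2·4.59·21.6
= 276 + 1011.2688 + 396.576 = 1683.8448.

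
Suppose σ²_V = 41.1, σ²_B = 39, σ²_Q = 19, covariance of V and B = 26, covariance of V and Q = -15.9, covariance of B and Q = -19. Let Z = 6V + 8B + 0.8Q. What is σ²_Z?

σ²_Z = a²·σ²_V + b²·σ²_B + c²·σ²_Q + 2ab·covariance of V and B + 2ac·covariance of V and Q + 2bc·covariance of B and Q, with a = 6, b = 8, c = 0.8.
= 1479.6 + 2496 + 12.16 + 2496 + (-152.64) + (-243.2)
= 6087.92.

σ²_Z = 6087.92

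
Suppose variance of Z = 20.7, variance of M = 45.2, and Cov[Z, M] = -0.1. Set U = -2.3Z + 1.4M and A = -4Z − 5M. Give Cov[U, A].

By bilinearity, Cov[U, A] = ac·variance of Z + bd·variance of M + (ad+bc)·Cov[Z, M], with a=-2.3, b=1.4, c=-4, d=-5.
ac·variance of Z = (-2.3)·(-4)·20.7 = 190.44
bd·variance of M = 1.4·(-5)·45.2 = -316.4
(ad+bc)·Cov[Z, M] = (5.9)·(-0.1) = -0.59
Cov[U, A] = 190.44 + (-316.4) + (-0.59) = -126.55.

Cov[U, A] = -126.55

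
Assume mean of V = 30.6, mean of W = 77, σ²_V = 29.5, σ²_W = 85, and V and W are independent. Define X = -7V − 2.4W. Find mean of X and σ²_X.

mean of X = (-7)·mean of V + (-2.4)·mean of W = (-7)·30.6 + (-2.4)·77 = -399.
σ²_X = a²·σ²_V + b²·σ²_W + 2ab·covariance of V and W with a = -7, b = -2.4.
Independence gives covariance of V and W = 0.
= (-7)²·29.5 + (-2.4)²·85 + 2·(-7)·(-2.4)·0
= 1445.5 + 489.6 + 0 = 1935.1.

mean of X = -399, σ²_X = 1935.1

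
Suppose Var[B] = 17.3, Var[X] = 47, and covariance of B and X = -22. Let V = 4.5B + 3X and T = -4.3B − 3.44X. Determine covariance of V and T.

By bilinearity, covariance of V and T = ac·Var[B] + bd·Var[X] + (ad+bc)·covariance of B and X, with a=4.5, b=3, c=-4.3, d=-3.44.
ac·Var[B] = 4.5·(-4.3)·17.3 = -334.755
bd·Var[X] = 3·(-3.44)·47 = -485.04
(ad+bc)·covariance of B and X = (-28.38)·(-22) = 624.36
covariance of V and T = -334.755 + (-485.04) + 624.36 = -195.435.

covariance of V and T = -195.435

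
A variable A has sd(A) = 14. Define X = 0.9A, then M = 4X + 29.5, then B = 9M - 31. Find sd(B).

sd(B) = 453.6

sd(X) = |0.9|·14 = 12.6.
sd(M) = |4|·12.6 = 50.4.
sd(B) = |9|·50.4 = 453.6.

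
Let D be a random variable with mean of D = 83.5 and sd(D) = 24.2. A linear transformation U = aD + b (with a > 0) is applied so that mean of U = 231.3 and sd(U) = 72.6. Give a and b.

sd(U) = a·sd(D) (a > 0), so a = 72.6/24.2 = 3.
mean of U = a·mean of D + b, so b = 231.3 − 3·83.5 = -19.2.

a = 3, b = -19.2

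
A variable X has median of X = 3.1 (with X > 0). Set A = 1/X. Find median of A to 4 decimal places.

1/X is monotone on this domain, so median of A = 1/(3.1) ≈ 0.3226.

median of A = 0.3226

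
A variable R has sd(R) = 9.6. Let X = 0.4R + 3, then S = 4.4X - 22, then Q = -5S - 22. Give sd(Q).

sd(Q) = 84.48

sd(X) = |0.4|·9.6 = 3.84.
sd(S) = |4.4|·3.84 = 16.896.
sd(Q) = |-5|·16.896 = 84.48.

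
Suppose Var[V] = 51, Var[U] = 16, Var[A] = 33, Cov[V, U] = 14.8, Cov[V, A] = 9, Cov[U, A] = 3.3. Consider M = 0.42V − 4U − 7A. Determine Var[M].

Var[M] = 1964.1484

Var[M] = a²·Var[V] + b²·Var[U] + c²·Var[A] + 2ab·Cov[V, U] + 2ac·Cov[V, A] + 2bc·Cov[U, A], with a = 0.42, b = -4, c = -7.
= 8.9964 + 256 + 1617 + (-49.728) + (-52.92) + 184.8
= 1964.1484.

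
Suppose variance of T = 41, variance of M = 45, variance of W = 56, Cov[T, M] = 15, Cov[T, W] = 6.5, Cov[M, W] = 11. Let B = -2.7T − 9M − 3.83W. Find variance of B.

variance of B = 6387.1214

variance of B = a²·variance of T + b²·variance of M + c²·variance of W + 2ab·Cov[T, M] + 2ac·Cov[T, W] + 2bc·Cov[M, W], with a = -2.7, b = -9, c = -3.83.
= 298.89 + 3645 + 821.4584 + 729 + 134.433 + 758.34
= 6387.1214.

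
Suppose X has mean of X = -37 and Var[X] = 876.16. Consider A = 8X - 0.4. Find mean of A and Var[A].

A = 8X - 0.4 is linear with a = 8, b = -0.4.
mean of A = a·mean of X + b = 8·(-37) + (-0.4) = -296.4.
Var[A] = a²·Var[X] = 8²·876.16 = 56074.24 (the additive constant -0.4 does not affect variance).

mean of A = -296.4, Var[A] = 56074.24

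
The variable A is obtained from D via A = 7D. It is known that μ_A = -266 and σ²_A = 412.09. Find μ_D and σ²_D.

μ_D = -38, σ²_D = 8.41

From A = 7D: μ_A = a·μ_D + b, so μ_D = (μ_A − b)/a = (-266 − 0)/7 = -38.
σ²_A = a²·σ²_D, so σ²_D = 412.09/7² = 8.41.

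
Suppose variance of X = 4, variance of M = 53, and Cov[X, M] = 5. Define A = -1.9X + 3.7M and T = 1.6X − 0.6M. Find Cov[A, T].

By bilinearity, Cov[A, T] = ac·variance of X + bd·variance of M + (ad+bc)·Cov[X, M], with a=-1.9, b=3.7, c=1.6, d=-0.6.
ac·variance of X = (-1.9)·1.6·4 = -12.16
bd·variance of M = 3.7·(-0.6)·53 = -117.66
(ad+bc)·Cov[X, M] = (7.06)·5 = 35.3
Cov[A, T] = -12.16 + (-117.66) + 35.3 = -94.52.

Cov[A, T] = -94.52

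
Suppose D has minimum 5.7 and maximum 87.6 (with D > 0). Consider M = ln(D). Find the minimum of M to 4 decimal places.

ln(D) is increasing on this domain, so min(M) comes from min(D) = 5.7: min(M) = ln(5.7) ≈ 1.7405.

min(M) = 1.7405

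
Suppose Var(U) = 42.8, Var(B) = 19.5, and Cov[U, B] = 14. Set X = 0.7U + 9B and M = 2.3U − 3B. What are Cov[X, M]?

By bilinearity, Cov[X, M] = ac·Var(U) + bd·Var(B) + (ad+bc)·Cov[U, B], with a=0.7, b=9, c=2.3, d=-3.
ac·Var(U) = 0.7·2.3·42.8 = 68.908
bd·Var(B) = 9·(-3)·19.5 = -526.5
(ad+bc)·Cov[U, B] = (18.6)·14 = 260.4
Cov[X, M] = 68.908 + (-526.5) + 260.4 = -197.192.

Cov[X, M] = -197.192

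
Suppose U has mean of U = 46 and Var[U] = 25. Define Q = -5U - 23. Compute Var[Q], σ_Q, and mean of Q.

Var[Q] = 625, σ_Q = 25, mean of Q = -253

Q = -5U - 23 is linear with a = -5, b = -23.
Var[Q] = a²·Var[U] = (-5)²·25 = 625 (the additive constant -23 does not affect variance).
σ_U = √25 = 5.
σ_Q = |a|·σ_U = |-5|·5 = 25.
mean of Q = a·mean of U + b = (-5)·46 + (-23) = -253.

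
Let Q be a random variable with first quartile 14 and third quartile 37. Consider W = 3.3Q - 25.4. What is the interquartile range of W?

IQR(W) = 75.9

IQR of Q = Q3 − Q1 = 37 − 14 = 23.
Under W = aQ + b, IQR(W) = |a|·IQR(Q) = |3.3|·23 = 75.9 (shifts cancel; spread scales by |a|).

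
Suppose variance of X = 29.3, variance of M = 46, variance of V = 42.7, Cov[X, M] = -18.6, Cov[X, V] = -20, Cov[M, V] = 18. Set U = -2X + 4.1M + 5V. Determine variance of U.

variance of U = a²·variance of X + b²·variance of M + c²·variance of V + 2ab·Cov[X, M] + 2ac·Cov[X, V] + 2bc·Cov[M, V], with a = -2, b = 4.1, c = 5.
= 117.2 + 773.26 + 1067.5 + 305.04 + 400 + 738
= 3401.

variance of U = 3401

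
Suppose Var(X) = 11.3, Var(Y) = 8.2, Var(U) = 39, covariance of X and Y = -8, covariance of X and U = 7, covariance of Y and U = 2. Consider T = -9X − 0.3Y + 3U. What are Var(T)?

Var(T) = 842.238

Var(T) = a²·Var(X) + b²·Var(Y) + c²·Var(U) + 2ab·covariance of X and Y + 2ac·covariance of X and U + 2bc·covariance of Y and U, with a = -9, b = -0.3, c = 3.
= 915.3 + 0.738 + 351 + (-43.2) + (-378) + (-3.6)
= 842.238.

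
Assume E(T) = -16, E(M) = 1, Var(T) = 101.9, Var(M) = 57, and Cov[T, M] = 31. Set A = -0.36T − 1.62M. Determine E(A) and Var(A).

E(A) = (-0.36)·E(T) + (-1.62)·E(M) = (-0.36)·(-16) + (-1.62)·1 = 4.14.
Var(A) = a²·Var(T) + b²·Var(M) + 2ab·Cov[T, M] with a = -0.36, b = -1.62.
= (-0.36)²·101.9 + (-1.62)²·57 + 2·(-0.36)·(-1.62)·31
= 13.20624 + 149.5908 + 36.1584 = 198.95544.

E(A) = 4.14, Var(A) = 198.95544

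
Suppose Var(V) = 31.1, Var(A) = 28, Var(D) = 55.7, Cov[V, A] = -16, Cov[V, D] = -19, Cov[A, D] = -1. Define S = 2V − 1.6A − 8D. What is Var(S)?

Var(S) = a²·Var(V) + b²·Var(A) + c²·Var(D) + 2ab·Cov[V, A] + 2ac·Cov[V, D] + 2bc·Cov[A, D], with a = 2, b = -1.6, c = -8.
= 124.4 + 71.68 + 3564.8 + 102.4 + 608 + (-25.6)
= 4445.68.

Var(S) = 4445.68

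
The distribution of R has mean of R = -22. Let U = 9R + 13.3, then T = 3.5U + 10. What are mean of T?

mean of T = -636.45

mean of U = 9·(-22) + 13.3 = -184.7.
mean of T = 3.5·(-184.7) + 10 = -636.45.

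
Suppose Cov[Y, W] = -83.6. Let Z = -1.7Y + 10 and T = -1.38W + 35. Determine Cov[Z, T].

Cov[Z, T] = -196.1256

Cov[Z, T] = a·c·Cov[Y, W] = (-1.7)·(-1.38)·(-83.6) = -196.1256. Additive constants drop out.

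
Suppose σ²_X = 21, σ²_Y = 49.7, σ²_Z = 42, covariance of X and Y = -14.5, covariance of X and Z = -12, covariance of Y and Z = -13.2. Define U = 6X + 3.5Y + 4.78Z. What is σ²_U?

σ²_U = 585.4658

σ²_U = a²·σ²_X + b²·σ²_Y + c²·σ²_Z + 2ab·covariance of X and Y + 2ac·covariance of X and Z + 2bc·covariance of Y and Z, with a = 6, b = 3.5, c = 4.78.
= 756 + 608.825 + 959.6328 + (-609) + (-688.32) + (-441.672)
= 585.4658.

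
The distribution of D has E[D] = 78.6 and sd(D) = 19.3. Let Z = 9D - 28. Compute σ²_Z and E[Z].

σ²_Z = 30171.69, E[Z] = 679.4

Z = 9D - 28 is linear with a = 9, b = -28.
σ²_D = 19.3² = 372.49.
σ²_Z = a²·σ²_D = 9²·372.49 = 30171.69 (the additive constant -28 does not affect variance).
E[Z] = a·E[D] + b = 9·78.6 + (-28) = 679.4.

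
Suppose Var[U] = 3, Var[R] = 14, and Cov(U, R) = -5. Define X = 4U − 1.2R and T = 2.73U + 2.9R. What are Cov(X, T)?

By bilinearity, Cov(X, T) = ac·Var[U] + bd·Var[R] + (ad+bc)·Cov(U, R), with a=4, b=-1.2, c=2.73, d=2.9.
ac·Var[U] = 4·2.73·3 = 32.76
bd·Var[R] = (-1.2)·2.9·14 = -48.72
(ad+bc)·Cov(U, R) = (8.324)·(-5) = -41.62
Cov(X, T) = 32.76 + (-48.72) + (-41.62) = -57.58.

Cov(X, T) = -57.58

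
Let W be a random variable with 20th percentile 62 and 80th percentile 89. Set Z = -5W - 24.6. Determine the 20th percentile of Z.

20th percentile of Z = -469.6

Since a = -5 < 0 the transformation is decreasing, reversing order: the 20th percentile of Z corresponds to the 80th percentile of W.
So P_{20}(Z) = a·P_{80}(W) + b = (-5)·89 + (-24.6) = -469.6.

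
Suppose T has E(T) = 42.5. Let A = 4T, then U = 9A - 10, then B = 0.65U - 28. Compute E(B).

E(A) = 4·42.5 = 170.
E(U) = 9·170 + (-10) = 1520.
E(B) = 0.65·1520 + (-28) = 960.

E(B) = 960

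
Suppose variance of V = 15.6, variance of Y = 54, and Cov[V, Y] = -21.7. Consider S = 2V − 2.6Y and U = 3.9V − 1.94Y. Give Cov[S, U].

By bilinearity, Cov[S, U] = ac·variance of V + bd·variance of Y + (ad+bc)·Cov[V, Y], with a=2, b=-2.6, c=3.9, d=-1.94.
ac·variance of V = 2·3.9·15.6 = 121.68
bd·variance of Y = (-2.6)·(-1.94)·54 = 272.376
(ad+bc)·Cov[V, Y] = (-14.02)·(-21.7) = 304.234
Cov[S, U] = 121.68 + 272.376 + 304.234 = 698.29.

Cov[S, U] = 698.29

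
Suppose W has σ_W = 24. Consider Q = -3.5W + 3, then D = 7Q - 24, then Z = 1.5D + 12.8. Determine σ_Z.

σ_Z = 882

σ_Q = |-3.5|·24 = 84.
σ_D = |7|·84 = 588.
σ_Z = |1.5|·588 = 882.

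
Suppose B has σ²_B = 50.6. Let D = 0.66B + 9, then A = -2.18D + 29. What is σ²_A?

σ²_A = 104.749359264

σ²_D = 0.66²·50.6 = 22.04136.
σ²_A = (-2.18)²·22.04136 = 104.749359264.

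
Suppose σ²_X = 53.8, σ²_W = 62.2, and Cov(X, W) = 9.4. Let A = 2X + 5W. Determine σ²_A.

σ²_A = a²·σ²_X + b²·σ²_W + 2ab·Cov(X, W) with a = 2, b = 5.
= 2²·53.8 + 5²·62.2 + 2·2·5·9.4
= 215.2 + 1555 + 188 = 1958.2.

σ²_A = 1958.2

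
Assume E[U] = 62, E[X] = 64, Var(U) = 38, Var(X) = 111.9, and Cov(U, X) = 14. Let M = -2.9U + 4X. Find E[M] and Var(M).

E[M] = (-2.9)·E[U] + 4·E[X] = (-2.9)·62 + 4·64 = 76.2.
Var(M) = a²·Var(U) + b²·Var(X) + 2ab·Cov(U, X) with a = -2.9, b = 4.
= (-2.9)²·38 + 4²·111.9 + 2·(-2.9)·4·14
= 319.58 + 1790.4 + (-324.8) = 1785.18.

E[M] = 76.2, Var(M) = 1785.18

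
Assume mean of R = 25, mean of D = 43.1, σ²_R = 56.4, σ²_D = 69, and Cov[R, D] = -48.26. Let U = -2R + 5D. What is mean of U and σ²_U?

mean of U = (-2)·mean of R + 5·mean of D = (-2)·25 + 5·43.1 = 165.5.
σ²_U = a²·σ²_R + b²·σ²_D + 2ab·Cov[R, D] with a = -2, b = 5.
= (-2)²·56.4 + 5²·69 + 2·(-2)·5·(-48.26)
= 225.6 + 1725 + 965.2 = 2915.8.

mean of U = 165.5, σ²_U = 2915.8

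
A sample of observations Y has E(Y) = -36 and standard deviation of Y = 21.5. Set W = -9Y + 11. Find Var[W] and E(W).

W = -9Y + 11 is linear with a = -9, b = 11.
Var[Y] = 21.5² = 462.25.
Var[W] = a²·Var[Y] = (-9)²·462.25 = 37442.25 (the additive constant 11 does not affect variance).
E(W) = a·E(Y) + b = (-9)·(-36) + 11 = 335.

Var[W] = 37442.25, E(W) = 335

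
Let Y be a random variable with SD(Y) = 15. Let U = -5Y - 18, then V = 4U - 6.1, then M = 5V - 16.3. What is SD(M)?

SD(U) = |-5|·15 = 75.
SD(V) = |4|·75 = 300.
SD(M) = |5|·300 = 1500.

SD(M) = 1500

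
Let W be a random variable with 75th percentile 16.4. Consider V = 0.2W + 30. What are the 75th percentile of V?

75th percentile of V = 33.28

Since a = 0.2 > 0 the transformation is increasing, so the 75th percentile of V = a·(P_{75} of W) + b = 0.2·16.4 + 30 = 33.28.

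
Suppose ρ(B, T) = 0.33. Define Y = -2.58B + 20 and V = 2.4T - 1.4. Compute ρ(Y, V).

Linear rescalings preserve |correlation|; the slopes -2.58 and 2.4 have opposite signs, so the correlation flips sign: ρ(Y, V) = −ρ(B, T) = -0.33.

ρ(Y, V) = -0.33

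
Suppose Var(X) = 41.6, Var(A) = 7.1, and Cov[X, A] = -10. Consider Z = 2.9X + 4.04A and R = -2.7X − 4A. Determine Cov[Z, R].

By bilinearity, Cov[Z, R] = ac·Var(X) + bd·Var(A) + (ad+bc)·Cov[X, A], with a=2.9, b=4.04, c=-2.7, d=-4.
ac·Var(X) = 2.9·(-2.7)·41.6 = -325.728
bd·Var(A) = 4.04·(-4)·7.1 = -114.736
(ad+bc)·Cov[X, A] = (-22.508)·(-10) = 225.08
Cov[Z, R] = -325.728 + (-114.736) + 225.08 = -215.384.

Cov[Z, R] = -215.384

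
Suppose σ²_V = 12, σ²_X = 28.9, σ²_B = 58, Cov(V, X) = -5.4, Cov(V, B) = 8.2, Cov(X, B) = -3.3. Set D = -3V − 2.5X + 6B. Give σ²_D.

σ²_D = a²·σ²_V + b²·σ²_X + c²·σ²_B + 2ab·Cov(V, X) + 2ac·Cov(V, B) + 2bc·Cov(X, B), with a = -3, b = -2.5, c = 6.
= 108 + 180.625 + 2088 + (-81) + (-295.2) + 99
= 2099.425.

σ²_D = 2099.425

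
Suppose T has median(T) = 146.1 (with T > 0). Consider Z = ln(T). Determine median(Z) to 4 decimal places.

ln(T) is monotone on this domain, so median(Z) = ln(146.1) ≈ 4.9843.

median(Z) = 4.9843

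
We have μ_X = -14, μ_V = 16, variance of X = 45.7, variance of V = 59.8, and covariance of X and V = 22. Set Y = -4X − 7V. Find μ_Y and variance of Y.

μ_Y = (-4)·μ_X + (-7)·μ_V = (-4)·(-14) + (-7)·16 = -56.
variance of Y = a²·variance of X + b²·variance of V + 2ab·covariance of X and V with a = -4, b = -7.
= (-4)²·45.7 + (-7)²·59.8 + 2·(-4)·(-7)·22
= 731.2 + 2930.2 + 1232 = 4893.4.

μ_Y = -56, variance of Y = 4893.4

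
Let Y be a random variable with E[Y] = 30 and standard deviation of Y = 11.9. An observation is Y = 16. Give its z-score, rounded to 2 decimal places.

z = -1.18

z = (Y − E[Y]) / standard deviation of Y = (16 − 30) / 11.9 ≈ -1.18.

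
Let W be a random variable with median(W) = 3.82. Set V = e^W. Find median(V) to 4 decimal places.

e^W is monotone on this domain, so median(V) = exp(3.82) ≈ 45.6042.

median(V) = 45.6042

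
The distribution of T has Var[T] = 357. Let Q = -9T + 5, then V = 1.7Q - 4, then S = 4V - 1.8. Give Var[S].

Var[S] = 1337122.08

Var[Q] = (-9)²·357 = 28917.
Var[V] = 1.7²·28917 = 83570.13.
Var[S] = 4²·83570.13 = 1337122.08.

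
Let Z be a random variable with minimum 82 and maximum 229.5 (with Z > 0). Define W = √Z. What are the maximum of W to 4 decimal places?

√Z is increasing on this domain, so max(W) comes from max(Z) = 229.5: max(W) = √(229.5) ≈ 15.1493.

max(W) = 15.1493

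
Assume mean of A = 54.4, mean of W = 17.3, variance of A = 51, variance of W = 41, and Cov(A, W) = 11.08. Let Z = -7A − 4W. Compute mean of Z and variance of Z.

mean of Z = -450, variance of Z = 3775.48

mean of Z = (-7)·mean of A + (-4)·mean of W = (-7)·54.4 + (-4)·17.3 = -450.
variance of Z = a²·variance of A + b²·variance of W + 2ab·Cov(A, W) with a = -7, b = -4.
= (-7)²·51 + (-4)²·41 + 2·(-7)·(-4)·11.08
= 2499 + 656 + 620.48 = 3775.48.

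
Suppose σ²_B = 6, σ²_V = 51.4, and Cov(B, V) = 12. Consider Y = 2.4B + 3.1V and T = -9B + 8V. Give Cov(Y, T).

Cov(Y, T) = 1040.72

By bilinearity, Cov(Y, T) = ac·σ²_B + bd·σ²_V + (ad+bc)·Cov(B, V), with a=2.4, b=3.1, c=-9, d=8.
ac·σ²_B = 2.4·(-9)·6 = -129.6
bd·σ²_V = 3.1·8·51.4 = 1274.72
(ad+bc)·Cov(B, V) = (-8.7)·12 = -104.4
Cov(Y, T) = -129.6 + 1274.72 + (-104.4) = 1040.72.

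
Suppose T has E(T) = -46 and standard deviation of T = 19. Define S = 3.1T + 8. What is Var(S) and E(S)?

Var(S) = 3469.21, E(S) = -134.6

S = 3.1T + 8 is linear with a = 3.1, b = 8.
Var(T) = 19² = 361.
Var(S) = a²·Var(T) = 3.1²·361 = 3469.21 (the additive constant 8 does not affect variance).
E(S) = a·E(T) + b = 3.1·(-46) + 8 = -134.6.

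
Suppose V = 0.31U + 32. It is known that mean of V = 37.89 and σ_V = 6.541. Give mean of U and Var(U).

mean of U = 19, Var(U) = 445.21

From V = 0.31U + 32: mean of V = a·mean of U + b, so mean of U = (mean of V − b)/a = (37.89 − 32)/0.31 = 19.
Var(V) = 6.541² = 42.784681.
Var(V) = a²·Var(U), so Var(U) = 42.784681/0.31² = 445.21.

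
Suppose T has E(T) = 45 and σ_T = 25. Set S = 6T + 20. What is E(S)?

E(S) = 290

S = 6T + 20 is linear with a = 6, b = 20.
E(S) = a·E(T) + b = 6·45 + 20 = 290.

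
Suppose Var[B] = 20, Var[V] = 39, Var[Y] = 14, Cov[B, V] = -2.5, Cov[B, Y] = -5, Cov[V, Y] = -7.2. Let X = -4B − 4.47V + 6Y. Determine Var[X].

Var[X] = 2140.0631

Var[X] = a²·Var[B] + b²·Var[V] + c²·Var[Y] + 2ab·Cov[B, V] + 2ac·Cov[B, Y] + 2bc·Cov[V, Y], with a = -4, b = -4.47, c = 6.
= 320 + 779.2551 + 504 + (-89.4) + 240 + 386.208
= 2140.0631.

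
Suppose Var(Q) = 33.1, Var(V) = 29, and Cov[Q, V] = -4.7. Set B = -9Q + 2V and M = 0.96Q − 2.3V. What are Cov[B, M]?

By bilinearity, Cov[B, M] = ac·Var(Q) + bd·Var(V) + (ad+bc)·Cov[Q, V], with a=-9, b=2, c=0.96, d=-2.3.
ac·Var(Q) = (-9)·0.96·33.1 = -285.984
bd·Var(V) = 2·(-2.3)·29 = -133.4
(ad+bc)·Cov[Q, V] = (22.62)·(-4.7) = -106.314
Cov[B, M] = -285.984 + (-133.4) + (-106.314) = -525.698.

Cov[B, M] = -525.698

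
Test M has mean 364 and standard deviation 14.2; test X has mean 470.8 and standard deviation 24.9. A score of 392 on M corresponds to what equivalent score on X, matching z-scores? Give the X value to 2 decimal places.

z = (392 − 364)/14.2 ≈ 1.9718.
X = 470.8 + z·24.9 = 470.8 + (392 − 364)·24.9/14.2 ≈ 519.90.

X = 519.90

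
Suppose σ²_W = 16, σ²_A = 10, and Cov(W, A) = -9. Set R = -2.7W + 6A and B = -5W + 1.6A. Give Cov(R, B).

Cov(R, B) = 620.88

By bilinearity, Cov(R, B) = ac·σ²_W + bd·σ²_A + (ad+bc)·Cov(W, A), with a=-2.7, b=6, c=-5, d=1.6.
ac·σ²_W = (-2.7)·(-5)·16 = 216
bd·σ²_A = 6·1.6·10 = 96
(ad+bc)·Cov(W, A) = (-34.32)·(-9) = 308.88
Cov(R, B) = 216 + 96 + 308.88 = 620.88.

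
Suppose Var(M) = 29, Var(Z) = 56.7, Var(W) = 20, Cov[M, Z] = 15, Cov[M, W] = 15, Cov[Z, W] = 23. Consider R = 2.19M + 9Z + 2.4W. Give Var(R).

Var(R) = a²·Var(M) + b²·Var(Z) + c²·Var(W) + 2ab·Cov[M, Z] + 2ac·Cov[M, W] + 2bc·Cov[Z, W], with a = 2.19, b = 9, c = 2.4.
= 139.0869 + 4592.7 + 115.2 + 591.3 + 157.68 + 993.6
= 6589.5669.

Var(R) = 6589.5669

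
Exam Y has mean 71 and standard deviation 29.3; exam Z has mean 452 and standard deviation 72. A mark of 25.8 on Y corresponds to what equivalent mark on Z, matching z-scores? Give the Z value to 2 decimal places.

z = (25.8 − 71)/29.3 ≈ -1.5427.
Z = 452 + z·72 = 452 + (25.8 − 71)·72/29.3 ≈ 340.93.

Z = 340.93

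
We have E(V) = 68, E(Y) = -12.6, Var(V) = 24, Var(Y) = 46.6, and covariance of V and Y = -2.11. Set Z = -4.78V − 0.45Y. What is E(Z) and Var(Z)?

E(Z) = (-4.78)·E(V) + (-0.45)·E(Y) = (-4.78)·68 + (-0.45)·(-12.6) = -319.37.
Var(Z) = a²·Var(V) + b²·Var(Y) + 2ab·covariance of V and Y with a = -4.78, b = -0.45.
= (-4.78)²·24 + (-0.45)²·46.6 + 2·(-4.78)·(-0.45)·(-2.11)
= 548.3616 + 9.4365 + (-9.07722) = 548.72088.

E(Z) = -319.37, Var(Z) = 548.72088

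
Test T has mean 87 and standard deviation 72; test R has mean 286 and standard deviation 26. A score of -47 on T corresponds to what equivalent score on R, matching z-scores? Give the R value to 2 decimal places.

z = (-47 − 87)/72 ≈ -1.8611.
R = 286 + z·26 = 286 + (-47 − 87)·26/72 ≈ 237.61.

R = 237.61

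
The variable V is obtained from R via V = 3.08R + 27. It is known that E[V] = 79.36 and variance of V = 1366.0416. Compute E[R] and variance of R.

E[R] = 17, variance of R = 144

From V = 3.08R + 27: E[V] = a·E[R] + b, so E[R] = (E[V] − b)/a = (79.36 − 27)/3.08 = 17.
variance of V = a²·variance of R, so variance of R = 1366.0416/3.08² = 144.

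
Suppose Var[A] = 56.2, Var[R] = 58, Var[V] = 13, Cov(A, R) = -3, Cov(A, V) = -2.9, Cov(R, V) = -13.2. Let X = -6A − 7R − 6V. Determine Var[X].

Var[X] = a²·Var[A] + b²·Var[R] + c²·Var[V] + 2ab·Cov(A, R) + 2ac·Cov(A, V) + 2bc·Cov(R, V), with a = -6, b = -7, c = -6.
= 2023.2 + 2842 + 468 + (-252) + (-208.8) + (-1108.8)
= 3763.6.

Var[X] = 3763.6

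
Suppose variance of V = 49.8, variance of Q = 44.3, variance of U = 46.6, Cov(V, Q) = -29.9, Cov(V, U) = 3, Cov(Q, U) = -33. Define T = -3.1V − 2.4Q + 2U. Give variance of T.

variance of T = a²·variance of V + b²·variance of Q + c²·variance of U + 2ab·Cov(V, Q) + 2ac·Cov(V, U) + 2bc·Cov(Q, U), with a = -3.1, b = -2.4, c = 2.
= 478.578 + 255.168 + 186.4 + (-444.912) + (-37.2) + 316.8
= 754.834.

variance of T = 754.834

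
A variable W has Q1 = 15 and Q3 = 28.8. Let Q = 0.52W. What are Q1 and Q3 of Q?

a = 0.52 > 0: Q1(Q) = a·Q1(W)+b = 7.8, Q3(Q) = a·Q3(W)+b = 14.976.

Q1(Q) = 7.8, Q3(Q) = 14.976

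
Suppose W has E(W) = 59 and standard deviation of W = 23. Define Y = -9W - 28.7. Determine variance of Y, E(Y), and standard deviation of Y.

variance of Y = 42849, E(Y) = -559.7, standard deviation of Y = 207

Y = -9W - 28.7 is linear with a = -9, b = -28.7.
variance of W = 23² = 529.
variance of Y = a²·variance of W = (-9)²·529 = 42849 (the additive constant -28.7 does not affect variance).
E(Y) = a·E(W) + b = (-9)·59 + (-28.7) = -559.7.
standard deviation of Y = |a|·standard deviation of W = |-9|·23 = 207.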